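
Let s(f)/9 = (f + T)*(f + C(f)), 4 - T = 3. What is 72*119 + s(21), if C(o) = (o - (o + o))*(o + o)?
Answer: -161910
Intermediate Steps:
T = 1 (T = 4 - 1*3 = 4 - 3 = 1)
C(o) = -2*o² (C(o) = (o - 2*o)*(2*o) = (-o)*(2*o) = -2*o²)
s(f) = 9*(1 + f)*(f - 2*f²) (s(f) = 9*((f + 1)*(f - 2*f²)) = 9*((1 + f)*(f - 2*f²)) = 9*(1 + f)*(f - 2*f²))
72*119 + s(21) = 72*119 + 9*21*(1 - 1*21 - 2*21²) = 8568 + 9*21*(1 - 21 - 2*441) = 8568 + 9*21*(1 - 21 - 882) = 8568 + 9*21*(-902) = 8568 - 170478 = -161910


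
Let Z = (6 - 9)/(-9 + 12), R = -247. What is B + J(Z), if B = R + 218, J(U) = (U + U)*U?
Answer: -27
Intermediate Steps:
Z = -1 (Z = -3/3 = -3*1/3 = -1)
J(U) = 2*U**2 (J(U) = (2*U)*U = 2*U**2)
B = -29 (B = -247 + 218 = -29)
B + J(Z) = -29 + 2*(-1)**2 = -29 + 2*1 = -29 + 2 = -27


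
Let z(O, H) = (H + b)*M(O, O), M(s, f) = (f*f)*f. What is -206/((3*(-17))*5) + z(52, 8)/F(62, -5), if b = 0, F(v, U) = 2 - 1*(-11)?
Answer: 22064846/255 ≈ 86529.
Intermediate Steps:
F(v, U) = 13 (F(v, U) = 2 + 11 = 13)
M(s, f) = f³ (M(s, f) = f²*f = f³)
z(O, H) = H*O³ (z(O, H) = (H + 0)*O³ = H*O³)
-206/((3*(-17))*5) + z(52, 8)/F(62, -5) = -206/((3*(-17))*5) + (8*52³)/13 = -206/((-51*5)) + (8*140608)*(1/13) = -206/(-255) + 1124864*(1/13) = -206*(-1/255) + 86528 = 206/255 + 86528 = 22064846/255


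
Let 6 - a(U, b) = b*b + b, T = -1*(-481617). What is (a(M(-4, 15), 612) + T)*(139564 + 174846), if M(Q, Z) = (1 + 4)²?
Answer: 33474289470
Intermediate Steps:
T = 481617
M(Q, Z) = 25 (M(Q, Z) = 5² = 25)
a(U, b) = 6 - b - b² (a(U, b) = 6 - (b*b + b) = 6 - (b² + b) = 6 - (b + b²) = 6 + (-b - b²) = 6 - b - b²)
(a(M(-4, 15), 612) + T)*(139564 + 174846) = ((6 - 1*612 - 1*612²) + 481617)*(139564 + 174846) = ((6 - 612 - 1*374544) + 481617)*314410 = ((6 - 612 - 374544) + 481617)*314410 = (-375150 + 481617)*314410 = 106467*314410 = 33474289470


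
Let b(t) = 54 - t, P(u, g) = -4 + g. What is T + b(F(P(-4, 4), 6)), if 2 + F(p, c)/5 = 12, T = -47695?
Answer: -47691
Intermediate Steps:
F(p, c) = 50 (F(p, c) = -10 + 5*12 = -10 + 60 = 50)
T + b(F(P(-4, 4), 6)) = -47695 + (54 - 1*50) = -47695 + (54 - 50) = -47695 + 4 = -47691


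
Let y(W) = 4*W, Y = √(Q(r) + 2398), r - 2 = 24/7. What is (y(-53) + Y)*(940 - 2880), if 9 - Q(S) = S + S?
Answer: 411280 - 1940*√117411/7 ≈ 3.1632e+5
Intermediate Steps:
r = 38/7 (r = 2 + 24/7 = 38/7 ≈ 5.4286)
Q(S) = 9 - 2*S (Q(S) = 9 - (S + S) = 9 - 2*S)
Y = √117411/7 (Y = √((9 - 2*38/7) + 2398) = √((9 - 76/7) + 2398) = √(-13/7 + 2398) = √(16773/7) = √117411/7 ≈ 48.950)
(y(-53) + Y)*(940 - 2880) = (4*(-53) + √117411/7)*(940 - 2880) = (-212 + √117411/7)*(-1940) = 411280 - 1940*√117411/7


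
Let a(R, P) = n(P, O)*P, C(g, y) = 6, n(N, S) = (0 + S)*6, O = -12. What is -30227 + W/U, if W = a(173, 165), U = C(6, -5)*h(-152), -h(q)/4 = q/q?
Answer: -29732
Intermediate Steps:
n(N, S) = 6*S (n(N, S) = S*6 = 6*S)
h(q) = -4 (h(q) = -4*q/q = -4*1 = -4)
a(R, P) = -72*P (a(R, P) = (6*(-12))*P = -72*P)
U = -24 (U = 6*(-4) = -24)
W = -11880 (W = -72*165 = -11880)
-30227 + W/U = -30227 - 11880/(-24) = -30227 - 11880*(-1/24) = -30227 + 495 = -29732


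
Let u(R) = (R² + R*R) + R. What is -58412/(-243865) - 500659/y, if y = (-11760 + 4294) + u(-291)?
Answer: -265067143/92728949 ≈ -2.8585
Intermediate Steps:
u(R) = R + 2*R² (u(R) = (R² + R²) + R = 2*R² + R = R + 2*R²)
y = 161605 (y = (-11760 + 4294) - 291*(1 + 2*(-291)) = -7466 - 291*(1 - 582) = -7466 - 291*(-581) = -7466 + 169071 = 161605)
-58412/(-243865) - 500659/y = -58412/(-243865) - 500659/161605 = -58412*(-1/243865) - 500659*1/161605 = 3436/14345 - 500659/161605 = -265067143/92728949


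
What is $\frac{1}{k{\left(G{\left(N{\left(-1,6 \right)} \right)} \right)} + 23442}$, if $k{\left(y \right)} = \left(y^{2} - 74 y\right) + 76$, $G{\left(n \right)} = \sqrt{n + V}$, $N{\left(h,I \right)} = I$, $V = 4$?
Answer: $\frac{2941}{69189003} + \frac{37 \sqrt{10}}{276756012} \approx 4.293 \cdot 10^{-5}$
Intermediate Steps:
$G{\left(n \right)} = \sqrt{4 + n}$ ($G{\left(n \right)} = \sqrt{n + 4} = \sqrt{4 + n}$)
$k{\left(y \right)} = 76 + y^{2} - 74 y$
$\frac{1}{k{\left(G{\left(N{\left(-1,6 \right)} \right)} \right)} + 23442} = \frac{1}{\left(76 + \left(\sqrt{4 + 6}\right)^{2} - 74 \sqrt{4 + 6}\right) + 23442} = \frac{1}{\left(76 + \left(\sqrt{10}\right)^{2} - 74 \sqrt{10}\right) + 23442} = \frac{1}{\left(76 + 10 - 74 \sqrt{10}\right) + 23442} = \frac{1}{\left(86 - 74 \sqrt{10}\right) + 23442} = \frac{1}{23528 - 74 \sqrt{10}}$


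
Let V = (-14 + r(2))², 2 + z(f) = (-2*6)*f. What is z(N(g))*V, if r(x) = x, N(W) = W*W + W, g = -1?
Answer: -288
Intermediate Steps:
N(W) = W + W² (N(W) = W² + W = W + W²)
z(f) = -2 - 12*f (z(f) = -2 + (-2*6)*f = -2 - 12*f)
V = 144 (V = (-14 + 2)² = (-12)² = 144)
z(N(g))*V = (-2 - (-12)*(1 - 1))*144 = (-2 - (-12)*0)*144 = (-2 - 12*0)*144 = (-2 + 0)*144 = -2*144 = -288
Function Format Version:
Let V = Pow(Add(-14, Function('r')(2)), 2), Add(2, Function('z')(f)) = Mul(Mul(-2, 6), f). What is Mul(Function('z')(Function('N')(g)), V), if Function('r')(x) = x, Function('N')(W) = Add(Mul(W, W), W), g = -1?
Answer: -288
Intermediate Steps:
Function('N')(W) = Add(W, Pow(W, 2)) (Function('N')(W) = Add(Pow(W, 2), W) = Add(W, Pow(W, 2)))
Function('z')(f) = Add(-2, Mul(-12, f)) (Function('z')(f) = Add(-2, Mul(Mul(-2, 6), f)) = Add(-2, Mul(-12, f)))
V = 144 (V = Pow(Add(-14, 2), 2) = Pow(-12, 2) = 144)
Mul(Function('z')(Function('N')(g)), V) = Mul(Add(-2, Mul(-12, Mul(-1, Add(1, -1)))), 144) = Mul(Add(-2, Mul(-12, Mul(-1, 0))), 144) = Mul(Add(-2, Mul(-12, 0)), 144) = Mul(Add(-2, 0), 144) = Mul(-2, 144) = -288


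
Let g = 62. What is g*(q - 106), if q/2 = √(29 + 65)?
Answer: -6572 + 124*√94 ≈ -5369.8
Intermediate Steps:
q = 2*√94 (q = 2*√(29 + 65) = 2*√94 ≈ 19.391)
g*(q - 106) = 62*(2*√94 - 106) = 62*(-106 + 2*√94) = -6572 + 124*√94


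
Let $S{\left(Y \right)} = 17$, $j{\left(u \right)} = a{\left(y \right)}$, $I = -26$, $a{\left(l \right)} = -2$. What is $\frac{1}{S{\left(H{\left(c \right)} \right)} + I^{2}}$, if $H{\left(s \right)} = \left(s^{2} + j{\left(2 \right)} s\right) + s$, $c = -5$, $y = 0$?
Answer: $\frac{1}{693} \approx 0.001443$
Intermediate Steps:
$j{\left(u \right)} = -2$
$H{\left(s \right)} = s^{2} - s$ ($H{\left(s \right)} = \left(s^{2} - 2 s\right) + s = s^{2} - s$)
$\frac{1}{S{\left(H{\left(c \right)} \right)} + I^{2}} = \frac{1}{17 + \left(-26\right)^{2}} = \frac{1}{17 + 676} = \frac{1}{693}$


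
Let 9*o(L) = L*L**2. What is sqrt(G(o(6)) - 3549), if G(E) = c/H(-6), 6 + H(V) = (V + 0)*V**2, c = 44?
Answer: I*sqrt(43729671)/111 ≈ 59.575*I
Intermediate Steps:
o(L) = L**3/9 (o(L) = (L*L**2)/9 = L**3/9)
H(V) = -6 + V**3 (H(V) = -6 + (V + 0)*V**2 = -6 + V*V**2 = -6 + V**3)
G(E) = -22/111 (G(E) = 44/(-6 + (-6)**3) = 44/(-6 - 216) = 44/(-222) = 44*(-1/222) = -22/111)
sqrt(G(o(6)) - 3549) = sqrt(-22/111 - 3549) = sqrt(-393961/111) = I*sqrt(43729671)/111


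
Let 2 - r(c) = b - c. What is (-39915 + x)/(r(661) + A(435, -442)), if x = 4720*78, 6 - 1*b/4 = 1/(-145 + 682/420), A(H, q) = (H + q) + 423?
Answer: 1976625741/6352831 ≈ 311.14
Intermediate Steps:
A(H, q) = 423 + H + q
b = 723456/30109 (b = 24 - 4/(-145 + 682/420) = 24 - 4/(-145 + 682*(1/420)) = 24 - 4/(-145 + 341/210) = 24 - 4/(-30109/210) = 24 - 4*(-210/30109) = 24 + 840/30109 = 723456/30109 ≈ 24.028)
x = 368160
r(c) = -663238/30109 + c (r(c) = 2 - (723456/30109 - c) = 2 + (-723456/30109 + c) = -663238/30109 + c)
(-39915 + x)/(r(661) + A(435, -442)) = (-39915 + 368160)/((-663238/30109 + 661) + (423 + 435 - 442)) = 328245/(19238811/30109 + 416) = 328245/(31764155/30109) = 328245*(30109/31764155) = 1976625741/6352831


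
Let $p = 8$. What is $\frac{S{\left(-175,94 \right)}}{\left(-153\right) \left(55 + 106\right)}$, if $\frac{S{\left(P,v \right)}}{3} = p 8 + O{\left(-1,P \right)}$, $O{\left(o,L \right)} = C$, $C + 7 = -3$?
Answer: $- \frac{18}{2737} \approx -0.0065765$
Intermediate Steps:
$C = -10$ ($C = -7 - 3 = -10$)
$O{\left(o,L \right)} = -10$
$S{\left(P,v \right)} = 162$ ($S{\left(P,v \right)} = 3 \left(8 \cdot 8 - 10\right) = 3 \left(64 - 10\right) = 3 \cdot 54 = 162$)
$\frac{S{\left(-175,94 \right)}}{\left(-153\right) \left(55 + 106\right)} = \frac{162}{\left(-153\right) \left(55 + 106\right)} = \frac{162}{\left(-153\right) 161} = \frac{162}{-24633} = 162 \left(- \frac{1}{24633}\right) = - \frac{18}{2737}$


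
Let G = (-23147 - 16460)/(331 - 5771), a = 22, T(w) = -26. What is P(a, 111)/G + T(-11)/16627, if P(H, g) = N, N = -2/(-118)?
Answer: 2284134/2988783827 ≈ 0.00076423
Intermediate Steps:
N = 1/59 (N = -2*(-1/118) = 1/59 ≈ 0.016949)
G = 39607/5440 (G = -39607/(-5440) = -39607*(-1/5440) = 39607/5440 ≈ 7.2807)
P(H, g) = 1/59
P(a, 111)/G + T(-11)/16627 = 1/(59*(39607/5440)) - 26/16627 = (1/59)*(5440/39607) - 26*1/16627 = 5440/2336813 - 2/1279 = 2284134/2988783827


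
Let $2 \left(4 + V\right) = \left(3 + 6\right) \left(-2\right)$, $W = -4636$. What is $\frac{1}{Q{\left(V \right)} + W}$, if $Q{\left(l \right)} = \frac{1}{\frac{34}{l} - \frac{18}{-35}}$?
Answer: $- \frac{956}{4432471} \approx -0.00021568$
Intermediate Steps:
$V = -13$ ($V = -4 + \frac{\left(3 + 6\right) \left(-2\right)}{2} = -4 + \frac{9 \left(-2\right)}{2} = -4 + \frac{1}{2} \left(-18\right) = -4 - 9 = -13$)
$Q{\left(l \right)} = \frac{1}{\frac{18}{35} + \frac{34}{l}}$ ($Q{\left(l \right)} = \frac{1}{\frac{34}{l} - - \frac{18}{35}} = \frac{1}{\frac{34}{l} + \frac{18}{35}} = \frac{1}{\frac{18}{35} + \frac{34}{l}}$)
$\frac{1}{Q{\left(V \right)} + W} = \frac{1}{\frac{35}{2} \left(-13\right) \frac{1}{595 + 9 \left(-13\right)} - 4636} = \frac{1}{\frac{35}{2} \left(-13\right) \frac{1}{595 - 117} - 4636} = \frac{1}{\frac{35}{2} \left(-13\right) \frac{1}{478} - 4636} = \frac{1}{- \frac{455}{956} - 4636} = \frac{1}{- \frac{4432471}{956}} = - \frac{956}{4432471}$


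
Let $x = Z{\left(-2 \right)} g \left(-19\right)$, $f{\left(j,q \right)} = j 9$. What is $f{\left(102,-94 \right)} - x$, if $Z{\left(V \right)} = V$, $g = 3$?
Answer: $804$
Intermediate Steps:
$f{\left(j,q \right)} = 9 j$
$x = 114$ ($x = \left(-2\right) 3 \left(-19\right) = \left(-6\right) \left(-19\right) = 114$)
$f{\left(102,-94 \right)} - x = 9 \cdot 102 - 114 = 918 - 114 = 804$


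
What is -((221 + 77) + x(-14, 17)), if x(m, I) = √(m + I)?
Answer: -298 - √3 ≈ -299.73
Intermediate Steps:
x(m, I) = √(I + m)
-((221 + 77) + x(-14, 17)) = -((221 + 77) + √(17 - 14)) = -(298 + √3) = -298 - √3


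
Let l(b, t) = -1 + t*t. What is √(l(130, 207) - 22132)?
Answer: 2*√5179 ≈ 143.93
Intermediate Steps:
l(b, t) = -1 + t²
√(l(130, 207) - 22132) = √((-1 + 207²) - 22132) = √((-1 + 42849) - 22132) = √(42848 - 22132) = √20716 = 2*√5179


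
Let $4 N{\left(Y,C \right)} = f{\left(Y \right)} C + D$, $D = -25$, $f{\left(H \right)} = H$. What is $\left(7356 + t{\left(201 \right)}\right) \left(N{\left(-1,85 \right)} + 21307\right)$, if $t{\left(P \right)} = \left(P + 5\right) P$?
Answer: $1037630979$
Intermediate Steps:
$t{\left(P \right)} = P \left(5 + P\right)$ ($t{\left(P \right)} = \left(5 + P\right) P = P \left(5 + P\right)$)
$N{\left(Y,C \right)} = - \frac{25}{4} + \frac{C Y}{4}$ ($N{\left(Y,C \right)} = \frac{Y C - 25}{4} = \frac{C Y - 25}{4} = \frac{-25 + C Y}{4} = - \frac{25}{4} + \frac{C Y}{4}$)
$\left(7356 + t{\left(201 \right)}\right) \left(N{\left(-1,85 \right)} + 21307\right) = \left(7356 + 201 \left(5 + 201\right)\right) \left(\left(- \frac{25}{4} + \frac{1}{4} \cdot 85 \left(-1\right)\right) + 21307\right) = \left(7356 + 201 \cdot 206\right) \left(\left(- \frac{25}{4} - \frac{85}{4}\right) + 21307\right) = \left(7356 + 41406\right) \left(- \frac{55}{2} + 21307\right) = 48762 \cdot \frac{42559}{2} = 1037630979$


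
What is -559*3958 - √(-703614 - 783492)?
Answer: -2212522 - 3*I*√165234 ≈ -2.2125e+6 - 1219.5*I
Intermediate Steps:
-559*3958 - √(-703614 - 783492) = -2212522 - √(-1487106) = -2212522 - 3*I*√165234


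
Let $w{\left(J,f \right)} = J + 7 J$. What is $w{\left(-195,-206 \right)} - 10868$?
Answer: $-12428$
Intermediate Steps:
$w{\left(J,f \right)} = 8 J$
$w{\left(-195,-206 \right)} - 10868 = 8 \left(-195\right) - 10868 = -1560 - 10868 = -12428$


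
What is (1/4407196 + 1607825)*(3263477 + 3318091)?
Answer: 11659247561777355792/1101799 ≈ 1.0582e+13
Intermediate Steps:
(1/4407196 + 1607825)*(3263477 + 3318091) = (1/4407196 + 1607825)*6581568 = (7085999908701/4407196)*6581568 = 11659247561777355792/1101799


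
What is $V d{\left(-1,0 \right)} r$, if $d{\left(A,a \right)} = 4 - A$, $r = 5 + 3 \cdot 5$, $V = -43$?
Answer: $-4300$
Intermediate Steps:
$r = 20$ ($r = 5 + 15 = 20$)
$V d{\left(-1,0 \right)} r = - 43 \left(4 - -1\right) 20 = - 43 \left(4 + 1\right) 20 = \left(-43\right) 5 \cdot 20 = \left(-215\right) 20 = -4300$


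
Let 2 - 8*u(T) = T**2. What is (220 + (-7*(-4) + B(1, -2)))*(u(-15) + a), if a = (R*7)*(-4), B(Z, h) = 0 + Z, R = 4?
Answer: -278631/8 ≈ -34829.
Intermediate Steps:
u(T) = 1/4 - T**2/8
B(Z, h) = Z
a = -112 (a = (4*7)*(-4) = 28*(-4) = -112)
(220 + (-7*(-4) + B(1, -2)))*(u(-15) + a) = (220 + (-7*(-4) + 1))*((1/4 - 1/8*(-15)**2) - 112) = (220 + (28 + 1))*((1/4 - 1/8*225) - 112) = (220 + 29)*((1/4 - 225/8) - 112) = 249*(-223/8 - 112) = 249*(-1119/8) = -278631/8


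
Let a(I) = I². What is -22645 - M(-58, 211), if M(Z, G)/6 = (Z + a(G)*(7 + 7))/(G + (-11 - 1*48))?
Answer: -897682/19 ≈ -47246.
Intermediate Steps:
M(Z, G) = 6*(Z + 14*G²)/(-59 + G) (M(Z, G) = 6*((Z + G²*(7 + 7))/(G + (-11 - 1*48))) = 6*((Z + G²*14)/(G + (-11 - 48))) = 6*((Z + 14*G²)/(G - 59)) = 6*((Z + 14*G²)/(-59 + G)) = 6*(Z + 14*G²)/(-59 + G))
-22645 - M(-58, 211) = -22645 - 6*(-58 + 14*211²)/(-59 + 211) = -22645 - 6*(-58 + 14*44521)/152 = -22645 - 6*(-58 + 623294)/152 = -22645 - 6*623236/152 = -22645 - 1*467427/19 = -22645 - 467427/19 = -897682/19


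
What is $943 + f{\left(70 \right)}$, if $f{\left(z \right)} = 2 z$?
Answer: $1083$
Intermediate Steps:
$943 + f{\left(70 \right)} = 943 + 2 \cdot 70 = 943 + 140 = 1083$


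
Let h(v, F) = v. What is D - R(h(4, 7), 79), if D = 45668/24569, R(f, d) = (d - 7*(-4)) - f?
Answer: -2484939/24569 ≈ -101.14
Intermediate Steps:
R(f, d) = 28 + d - f (R(f, d) = (d + 28) - f = (28 + d) - f = 28 + d - f)
D = 45668/24569 (D = 45668*(1/24569) = 45668/24569 ≈ 1.8588)
D - R(h(4, 7), 79) = 45668/24569 - (28 + 79 - 1*4) = 45668/24569 - (28 + 79 - 4) = 45668/24569 - 1*103 = 45668/24569 - 103 = -2484939/24569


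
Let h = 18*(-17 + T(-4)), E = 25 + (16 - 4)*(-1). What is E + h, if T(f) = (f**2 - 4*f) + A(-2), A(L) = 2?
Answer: 319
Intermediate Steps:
E = 13 (E = 25 + 12*(-1) = 25 - 12 = 13)
T(f) = 2 + f**2 - 4*f (T(f) = (f**2 - 4*f) + 2 = 2 + f**2 - 4*f)
h = 306 (h = 18*(-17 + (2 + (-4)**2 - 4*(-4))) = 18*(-17 + (2 + 16 + 16)) = 18*(-17 + 34) = 18*17 = 306)
E + h = 13 + 306 = 319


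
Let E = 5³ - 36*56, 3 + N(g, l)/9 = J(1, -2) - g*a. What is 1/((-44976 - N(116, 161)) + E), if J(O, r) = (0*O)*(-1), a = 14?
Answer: -1/32224 ≈ -3.1033e-5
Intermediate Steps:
J(O, r) = 0 (J(O, r) = 0*(-1) = 0)
N(g, l) = -27 - 126*g (N(g, l) = -27 + 9*(0 - g*14) = -27 + 9*(0 - 14*g) = -27 + 9*(-14*g) = -27 - 126*g)
E = -1891 (E = 125 - 2016 = -1891)
1/((-44976 - N(116, 161)) + E) = 1/((-44976 - (-27 - 126*116)) - 1891) = 1/((-44976 - (-27 - 14616)) - 1891) = 1/((-44976 - 1*(-14643)) - 1891) = 1/((-44976 + 14643) - 1891) = 1/(-30333 - 1891) = 1/(-32224) = -1/32224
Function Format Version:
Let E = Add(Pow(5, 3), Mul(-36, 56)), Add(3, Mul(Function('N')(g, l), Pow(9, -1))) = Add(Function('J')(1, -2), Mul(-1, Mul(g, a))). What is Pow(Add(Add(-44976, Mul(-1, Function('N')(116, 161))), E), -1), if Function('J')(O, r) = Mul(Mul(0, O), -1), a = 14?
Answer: Rational(-1, 32224) ≈ -3.1033e-5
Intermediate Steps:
Function('J')(O, r) = 0 (Function('J')(O, r) = Mul(0, -1) = 0)
Function('N')(g, l) = Add(-27, Mul(-126, g)) (Function('N')(g, l) = Add(-27, Mul(9, Add(0, Mul(-1, Mul(g, 14))))) = Add(-27, Mul(9, Add(0, Mul(-1, Mul(14, g))))) = Add(-27, Mul(9, Add(0, Mul(-14, g)))) = Add(-27, Mul(9, Mul(-14, g))) = Add(-27, Mul(-126, g)))
E = -1891 (E = Add(125, -2016) = -1891)
Pow(Add(Add(-44976, Mul(-1, Function('N')(116, 161))), E), -1) = Pow(Add(Add(-44976, Mul(-1, Add(-27, Mul(-126, 116)))), -1891), -1) = Pow(Add(Add(-44976, Mul(-1, Add(-27, -14616))), -1891), -1) = Pow(Add(Add(-44976, Mul(-1, -14643)), -1891), -1) = Pow(Add(Add(-44976, 14643), -1891), -1) = Pow(Add(-30333, -1891), -1) = Pow(-32224, -1) = Rational(-1, 32224)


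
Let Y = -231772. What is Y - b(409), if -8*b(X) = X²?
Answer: -1686895/8 ≈ -2.1086e+5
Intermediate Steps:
b(X) = -X²/8
Y - b(409) = -231772 - (-1)*409²/8 = -231772 - (-1)*167281/8 = -231772 - 1*(-167281/8) = -231772 + 167281/8 = -1686895/8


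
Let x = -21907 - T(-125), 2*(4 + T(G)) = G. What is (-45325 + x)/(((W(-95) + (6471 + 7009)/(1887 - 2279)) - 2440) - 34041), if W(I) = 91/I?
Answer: 625310805/339967178 ≈ 1.8393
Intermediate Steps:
T(G) = -4 + G/2
x = -43681/2 (x = -21907 - (-4 + (1/2)*(-125)) = -21907 - (-4 - 125/2) = -21907 - 1*(-133/2) = -21907 + 133/2 = -43681/2 ≈ -21841.)
(-45325 + x)/(((W(-95) + (6471 + 7009)/(1887 - 2279)) - 2440) - 34041) = (-45325 - 43681/2)/(((91/(-95) + (6471 + 7009)/(1887 - 2279)) - 2440) - 34041) = -134331/(2*(((91*(-1/95) + 13480/(-392)) - 2440) - 34041)) = -134331/(2*(((-91/95 + 13480*(-1/392)) - 2440) - 34041)) = -134331/(2*(((-91/95 - 1685/49) - 2440) - 34041)) = -134331/(2*((-164534/4655 - 2440) - 34041)) = -134331/(2*(-11522734/4655 - 34041)) = -134331/(2*(-169983589/4655)) = -134331/2*(-4655/169983589) = 625310805/339967178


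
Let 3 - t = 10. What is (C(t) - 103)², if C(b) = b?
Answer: 12100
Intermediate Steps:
t = -7 (t = 3 - 1*10 = 3 - 10 = -7)
(C(t) - 103)² = (-7 - 103)² = (-110)² = 12100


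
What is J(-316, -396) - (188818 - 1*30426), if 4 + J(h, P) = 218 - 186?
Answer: -158364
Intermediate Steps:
J(h, P) = 28 (J(h, P) = -4 + (218 - 186) = -4 + 32 = 28)
J(-316, -396) - (188818 - 1*30426) = 28 - (188818 - 1*30426) = 28 - (188818 - 30426) = 28 - 1*158392 = 28 - 158392 = -158364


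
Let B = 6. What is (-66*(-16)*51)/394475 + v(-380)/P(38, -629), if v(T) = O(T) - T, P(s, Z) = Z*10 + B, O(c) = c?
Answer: 53856/394475 ≈ 0.13653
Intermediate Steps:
P(s, Z) = 6 + 10*Z (P(s, Z) = Z*10 + 6 = 10*Z + 6 = 6 + 10*Z)
v(T) = 0 (v(T) = T - T = 0)
(-66*(-16)*51)/394475 + v(-380)/P(38, -629) = (-66*(-16)*51)/394475 + 0/(6 + 10*(-629)) = (1056*51)*(1/394475) + 0/(6 - 6290) = 53856*(1/394475) + 0/(-6284) = 53856/394475 + 0*(-1/6284) = 53856/394475 + 0 = 53856/394475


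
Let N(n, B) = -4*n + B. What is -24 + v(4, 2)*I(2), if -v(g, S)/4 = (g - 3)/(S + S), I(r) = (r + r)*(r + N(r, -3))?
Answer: 12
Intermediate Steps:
N(n, B) = B - 4*n
I(r) = 2*r*(-3 - 3*r) (I(r) = (r + r)*(r + (-3 - 4*r)) = (2*r)*(-3 - 3*r) = 2*r*(-3 - 3*r))
v(g, S) = -2*(-3 + g)/S (v(g, S) = -4*(g - 3)/(S + S) = -4*(-3 + g)/(2*S) = -4*(-3 + g)*1/(2*S) = -2*(-3 + g)/S)
-24 + v(4, 2)*I(2) = -24 + (2*(3 - 1*4)/2)*(-6*2*(1 + 2)) = -24 + (2*(½)*(3 - 4))*(-6*2*3) = -24 + (2*(½)*(-1))*(-36) = -24 - 1*(-36) = -24 + 36 = 12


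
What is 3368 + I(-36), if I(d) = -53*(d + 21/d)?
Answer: 63683/12 ≈ 5306.9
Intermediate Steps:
I(d) = -1113/d - 53*d
3368 + I(-36) = 3368 + (-1113/(-36) - 53*(-36)) = 3368 + (-1113*(-1/36) + 1908) = 3368 + (371/12 + 1908) = 3368 + 23267/12 = 63683/12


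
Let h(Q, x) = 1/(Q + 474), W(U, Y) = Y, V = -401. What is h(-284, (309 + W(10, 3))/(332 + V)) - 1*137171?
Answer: -26062489/190 ≈ -1.3717e+5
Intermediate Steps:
h(Q, x) = 1/(474 + Q)
h(-284, (309 + W(10, 3))/(332 + V)) - 1*137171 = 1/(474 - 284) - 1*137171 = 1/190 - 137171 = -26062489/190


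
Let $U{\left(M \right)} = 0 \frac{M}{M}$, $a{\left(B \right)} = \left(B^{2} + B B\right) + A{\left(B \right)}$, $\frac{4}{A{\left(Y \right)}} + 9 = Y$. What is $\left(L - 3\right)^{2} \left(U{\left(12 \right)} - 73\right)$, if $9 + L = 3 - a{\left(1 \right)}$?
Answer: $- \frac{32193}{4} \approx -8048.3$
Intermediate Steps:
$A{\left(Y \right)} = \frac{4}{-9 + Y}$
$a{\left(B \right)} = 2 B^{2} + \frac{4}{-9 + B}$ ($a{\left(B \right)} = \left(B^{2} + B B\right) + \frac{4}{-9 + B} = \left(B^{2} + B^{2}\right) + \frac{4}{-9 + B} = 2 B^{2} + \frac{4}{-9 + B}$)
$L = - \frac{15}{2}$ ($L = -9 + \left(3 - \frac{2 \left(2 + 1^{2} \left(-9 + 1\right)\right)}{-9 + 1}\right) = -9 + \left(3 - \frac{2 \left(2 + 1 \left(-8\right)\right)}{-8}\right) = -9 + \left(3 - 2 \left(- \frac{1}{8}\right) \left(2 - 8\right)\right) = -9 + \left(3 - 2 \left(- \frac{1}{8}\right) \left(-6\right)\right) = -9 + \left(3 - \frac{3}{2}\right) = -9 + \frac{3}{2} = - \frac{15}{2} \approx -7.5$)
$U{\left(M \right)} = 0$ ($U{\left(M \right)} = 0 \cdot 1 = 0$)
$\left(L - 3\right)^{2} \left(U{\left(12 \right)} - 73\right) = \left(- \frac{15}{2} - 3\right)^{2} \left(0 - 73\right) = \left(- \frac{21}{2}\right)^{2} \left(-73\right) = \frac{441}{4} \left(-73\right) = - \frac{32193}{4}$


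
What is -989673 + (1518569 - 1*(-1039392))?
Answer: 1568288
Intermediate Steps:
-989673 + (1518569 - 1*(-1039392)) = -989673 + (1518569 + 1039392) = -989673 + 2557961 = 1568288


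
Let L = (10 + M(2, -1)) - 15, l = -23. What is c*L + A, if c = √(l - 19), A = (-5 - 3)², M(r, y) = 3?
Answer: 64 - 2*I*√42 ≈ 64.0 - 12.961*I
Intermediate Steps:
L = -2 (L = (10 + 3) - 15 = 13 - 15 = -2)
A = 64 (A = (-8)² = 64)
c = I*√42 (c = √(-23 - 19) = √(-42) = I*√42 ≈ 6.4807*I)
c*L + A = (I*√42)*(-2) + 64 = -2*I*√42 + 64 = 64 - 2*I*√42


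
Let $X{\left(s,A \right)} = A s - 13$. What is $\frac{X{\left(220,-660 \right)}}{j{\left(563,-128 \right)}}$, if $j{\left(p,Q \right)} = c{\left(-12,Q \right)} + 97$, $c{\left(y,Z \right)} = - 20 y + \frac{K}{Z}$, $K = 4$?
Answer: $- \frac{4646816}{10783} \approx -430.94$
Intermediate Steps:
$c{\left(y,Z \right)} = - 20 y + \frac{4}{Z}$
$X{\left(s,A \right)} = -13 + A s$
$j{\left(p,Q \right)} = 337 + \frac{4}{Q}$ ($j{\left(p,Q \right)} = \left(\left(-20\right) \left(-12\right) + \frac{4}{Q}\right) + 97 = \left(240 + \frac{4}{Q}\right) + 97 = 337 + \frac{4}{Q}$)
$\frac{X{\left(220,-660 \right)}}{j{\left(563,-128 \right)}} = \frac{-13 - 145200}{337 + \frac{4}{-128}} = \frac{-13 - 145200}{337 + 4 \left(- \frac{1}{128}\right)} = - \frac{145213}{337 - \frac{1}{32}} = - \frac{145213}{\frac{10783}{32}} = \left(-145213\right) \frac{32}{10783} = - \frac{4646816}{10783}$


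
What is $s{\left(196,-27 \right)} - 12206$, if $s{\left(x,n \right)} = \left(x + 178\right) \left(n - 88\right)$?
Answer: $-55216$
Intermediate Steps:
$s{\left(x,n \right)} = \left(-88 + n\right) \left(178 + x\right)$ ($s{\left(x,n \right)} = \left(178 + x\right) \left(-88 + n\right) = \left(-88 + n\right) \left(178 + x\right)$)
$s{\left(196,-27 \right)} - 12206 = \left(-15664 - 17248 + 178 \left(-27\right) - 5292\right) - 12206 = \left(-15664 - 17248 - 4806 - 5292\right) - 12206 = -43010 - 12206 = -55216$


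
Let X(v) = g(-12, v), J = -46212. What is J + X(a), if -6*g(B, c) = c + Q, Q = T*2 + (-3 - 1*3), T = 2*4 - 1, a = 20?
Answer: -138650/3 ≈ -46217.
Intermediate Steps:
T = 7 (T = 8 - 1 = 7)
Q = 8 (Q = 7*2 + (-3 - 1*3) = 14 + (-3 - 3) = 14 - 6 = 8)
g(B, c) = -4/3 - c/6 (g(B, c) = -(c + 8)/6 = -(8 + c)/6 = -4/3 - c/6)
X(v) = -4/3 - v/6
J + X(a) = -46212 + (-4/3 - ⅙*20) = -46212 + (-4/3 - 10/3) = -46212 - 14/3 = -138650/3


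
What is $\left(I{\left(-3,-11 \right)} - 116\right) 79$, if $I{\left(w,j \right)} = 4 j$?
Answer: $-12640$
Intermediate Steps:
$\left(I{\left(-3,-11 \right)} - 116\right) 79 = \left(4 \left(-11\right) - 116\right) 79 = \left(-44 - 116\right) 79 = \left(-160\right) 79 = -12640$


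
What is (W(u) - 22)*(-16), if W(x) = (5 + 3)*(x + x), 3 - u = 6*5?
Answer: 7264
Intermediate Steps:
u = -27 (u = 3 - 6*5 = 3 - 1*30 = 3 - 30 = -27)
W(x) = 16*x (W(x) = 8*(2*x) = 16*x)
(W(u) - 22)*(-16) = (16*(-27) - 22)*(-16) = (-432 - 22)*(-16) = -454*(-16) = 7264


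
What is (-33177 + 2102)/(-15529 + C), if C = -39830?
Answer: 31075/55359 ≈ 0.56134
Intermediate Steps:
(-33177 + 2102)/(-15529 + C) = (-33177 + 2102)/(-15529 - 39830) = -31075/(-55359) = -31075*(-1/55359) = 31075/55359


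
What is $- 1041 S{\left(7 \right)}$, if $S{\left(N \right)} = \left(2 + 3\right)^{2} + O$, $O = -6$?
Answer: $-19779$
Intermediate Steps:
$S{\left(N \right)} = 19$ ($S{\left(N \right)} = \left(2 + 3\right)^{2} - 6 = 5^{2} - 6 = 25 - 6 = 19$)
$- 1041 S{\left(7 \right)} = \left(-1041\right) 19 = -19779$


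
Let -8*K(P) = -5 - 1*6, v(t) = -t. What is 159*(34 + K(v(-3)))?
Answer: 44997/8 ≈ 5624.6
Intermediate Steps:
K(P) = 11/8 (K(P) = -(-5 - 1*6)/8 = -(-5 - 6)/8 = -⅛*(-11) = 11/8)
159*(34 + K(v(-3))) = 159*(34 + 11/8) = 159*(283/8) = 44997/8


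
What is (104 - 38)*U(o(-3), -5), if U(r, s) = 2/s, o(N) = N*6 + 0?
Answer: -132/5 ≈ -26.400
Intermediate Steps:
o(N) = 6*N (o(N) = 6*N + 0 = 6*N)
(104 - 38)*U(o(-3), -5) = (104 - 38)*(2/(-5)) = 66*(2*(-⅕)) = 66*(-⅖) = -132/5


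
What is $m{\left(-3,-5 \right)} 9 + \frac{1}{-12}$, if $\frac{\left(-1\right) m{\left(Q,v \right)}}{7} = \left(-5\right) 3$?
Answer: $\frac{11339}{12} \approx 944.92$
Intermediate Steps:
$m{\left(Q,v \right)} = 105$ ($m{\left(Q,v \right)} = - 7 \left(\left(-5\right) 3\right) = \left(-7\right) \left(-15\right) = 105$)
$m{\left(-3,-5 \right)} 9 + \frac{1}{-12} = 105 \cdot 9 + \frac{1}{-12} = 945 - \frac{1}{12} = \frac{11339}{12}$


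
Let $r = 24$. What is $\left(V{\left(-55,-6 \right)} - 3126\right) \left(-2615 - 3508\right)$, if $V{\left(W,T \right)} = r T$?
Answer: $20022210$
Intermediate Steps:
$V{\left(W,T \right)} = 24 T$
$\left(V{\left(-55,-6 \right)} - 3126\right) \left(-2615 - 3508\right) = \left(24 \left(-6\right) - 3126\right) \left(-2615 - 3508\right) = \left(-144 - 3126\right) \left(-6123\right) = \left(-3270\right) \left(-6123\right) = 20022210$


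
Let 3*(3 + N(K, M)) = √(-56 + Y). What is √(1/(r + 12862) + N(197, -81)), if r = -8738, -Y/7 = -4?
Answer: √(-114790509 + 25511064*I*√7)/6186 ≈ 0.48997 + 1.8*I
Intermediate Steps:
Y = 28 (Y = -7*(-4) = 28)
N(K, M) = -3 + 2*I*√7/3 (N(K, M) = -3 + √(-56 + 28)/3 = -3 + √(-28)/3 = -3 + (2*I*√7)/3 = -3 + 2*I*√7/3)
√(1/(r + 12862) + N(197, -81)) = √(1/(-8738 + 12862) + (-3 + 2*I*√7/3)) = √(1/4124 + (-3 + 2*I*√7/3)) = √(-12371/4124 + 2*I*√7/3)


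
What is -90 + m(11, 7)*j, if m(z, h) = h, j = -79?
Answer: -643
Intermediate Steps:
-90 + m(11, 7)*j = -90 + 7*(-79) = -90 - 553 = -643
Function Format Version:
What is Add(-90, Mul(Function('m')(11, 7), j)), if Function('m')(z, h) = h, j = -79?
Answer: -643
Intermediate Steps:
Add(-90, Mul(Function('m')(11, 7), j)) = Add(-90, Mul(7, -79)) = Add(-90, -553) = -643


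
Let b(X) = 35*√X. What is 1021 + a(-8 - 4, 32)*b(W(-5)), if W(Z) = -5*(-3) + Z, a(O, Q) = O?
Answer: 1021 - 420*√10 ≈ -307.16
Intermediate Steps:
W(Z) = 15 + Z
1021 + a(-8 - 4, 32)*b(W(-5)) = 1021 + (-8 - 4)*(35*√(15 - 5)) = 1021 - 420*√10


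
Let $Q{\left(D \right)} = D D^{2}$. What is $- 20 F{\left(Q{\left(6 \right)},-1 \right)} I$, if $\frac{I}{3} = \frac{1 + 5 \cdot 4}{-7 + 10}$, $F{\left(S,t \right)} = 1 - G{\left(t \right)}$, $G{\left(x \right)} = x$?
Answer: $-840$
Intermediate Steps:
$Q{\left(D \right)} = D^{3}$
$F{\left(S,t \right)} = 1 - t$
$I = 21$ ($I = 3 \frac{1 + 5 \cdot 4}{-7 + 10} = 3 \frac{1 + 20}{3} = 3 \cdot 21 \cdot \frac{1}{3} = 3 \cdot 7 = 21$)
$- 20 F{\left(Q{\left(6 \right)},-1 \right)} I = - 20 \left(1 - -1\right) 21 = - 20 \left(1 + 1\right) 21 = \left(-20\right) 2 \cdot 21 = \left(-40\right) 21 = -840$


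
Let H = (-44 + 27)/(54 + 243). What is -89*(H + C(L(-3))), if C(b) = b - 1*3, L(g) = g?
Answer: 160111/297 ≈ 539.09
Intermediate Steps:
C(b) = -3 + b (C(b) = b - 3 = -3 + b)
H = -17/297 ≈ -0.057239
-89*(H + C(L(-3))) = -89*(-17/297 + (-3 - 3)) = -89*(-17/297 - 6) = -89*(-1799/297) = 160111/297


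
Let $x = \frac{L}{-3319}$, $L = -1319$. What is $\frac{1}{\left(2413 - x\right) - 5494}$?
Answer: $- \frac{3319}{10227158} \approx -0.00032453$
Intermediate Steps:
$x = \frac{1319}{3319}$ ($x = - \frac{1319}{-3319} = \left(-1319\right) \left(- \frac{1}{3319}\right) = \frac{1319}{3319} \approx 0.39741$)
$\frac{1}{\left(2413 - x\right) - 5494} = \frac{1}{\left(2413 - \frac{1319}{3319}\right) - 5494} = \frac{1}{\frac{8007428}{3319} - 5494} = \frac{1}{- \frac{10227158}{3319}} = - \frac{3319}{10227158}$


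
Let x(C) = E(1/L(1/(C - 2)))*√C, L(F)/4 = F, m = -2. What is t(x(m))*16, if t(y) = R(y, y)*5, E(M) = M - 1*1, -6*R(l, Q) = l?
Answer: 80*I*√2/3 ≈ 37.712*I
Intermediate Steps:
L(F) = 4*F
R(l, Q) = -l/6
E(M) = -1 + M (E(M) = M - 1 = -1 + M)
x(C) = √C*(-3/2 + C/4) (x(C) = (-1 + 1/(4/(C - 2)))*√C = (-1 + 1/(4/(-2 + C)))*√C = (-1 + (-½ + C/4))*√C = (-3/2 + C/4)*√C = √C*(-3/2 + C/4))
t(y) = -5*y/6 (t(y) = -y/6*5 = -5*y/6)
t(x(m))*16 = -5*√(-2)*(-6 - 2)/24*16 = -5*I*√2*(-8)/24*16 = -(-5)*I*√2/3*16 = (5*I*√2/3)*16 = 80*I*√2/3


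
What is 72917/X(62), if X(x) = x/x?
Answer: 72917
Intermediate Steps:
X(x) = 1
72917/X(62) = 72917/1 = 72917*1 = 72917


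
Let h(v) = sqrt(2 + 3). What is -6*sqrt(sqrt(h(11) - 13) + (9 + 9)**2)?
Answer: -6*sqrt(324 + I*sqrt(13 - sqrt(5))) ≈ -108.0 - 0.5468*I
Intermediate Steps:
h(v) = sqrt(5)
-6*sqrt(sqrt(h(11) - 13) + (9 + 9)**2) = -6*sqrt(sqrt(sqrt(5) - 13) + (9 + 9)**2) = -6*sqrt(sqrt(-13 + sqrt(5)) + 18**2) = -6*sqrt(sqrt(-13 + sqrt(5)) + 324) = -6*sqrt(324 + sqrt(-13 + sqrt(5)))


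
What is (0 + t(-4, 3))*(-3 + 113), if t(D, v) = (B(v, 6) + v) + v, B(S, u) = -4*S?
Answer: -660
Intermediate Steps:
t(D, v) = -2*v (t(D, v) = (-4*v + v) + v = -3*v + v = -2*v)
(0 + t(-4, 3))*(-3 + 113) = (0 - 2*3)*(-3 + 113) = (0 - 6)*110 = -6*110 = -660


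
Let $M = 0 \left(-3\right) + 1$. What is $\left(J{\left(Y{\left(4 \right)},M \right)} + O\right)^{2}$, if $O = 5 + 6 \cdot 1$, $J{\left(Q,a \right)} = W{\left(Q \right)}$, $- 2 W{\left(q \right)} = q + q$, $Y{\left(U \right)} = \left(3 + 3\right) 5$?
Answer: $361$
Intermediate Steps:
$Y{\left(U \right)} = 30$ ($Y{\left(U \right)} = 6 \cdot 5 = 30$)
$M = 1$ ($M = 0 + 1 = 1$)
$W{\left(q \right)} = - q$ ($W{\left(q \right)} = - \frac{q + q}{2} = - \frac{2 q}{2} = - q$)
$J{\left(Q,a \right)} = - Q$
$O = 11$ ($O = 5 + 6 = 11$)
$\left(J{\left(Y{\left(4 \right)},M \right)} + O\right)^{2} = \left(\left(-1\right) 30 + 11\right)^{2} = \left(-30 + 11\right)^{2} = \left(-19\right)^{2} = 361$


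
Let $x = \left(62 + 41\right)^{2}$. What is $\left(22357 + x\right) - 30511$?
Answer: $2455$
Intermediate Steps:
$x = 10609$ ($x = 103^{2} = 10609$)
$\left(22357 + x\right) - 30511 = \left(22357 + 10609\right) - 30511 = 32966 - 30511 = 2455$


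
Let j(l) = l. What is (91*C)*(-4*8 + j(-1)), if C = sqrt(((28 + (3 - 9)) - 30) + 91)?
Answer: -3003*sqrt(83) ≈ -27359.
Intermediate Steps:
C = sqrt(83) (C = sqrt(((28 - 6) - 30) + 91) = sqrt((22 - 30) + 91) = sqrt(-8 + 91) = sqrt(83) ≈ 9.1104)
(91*C)*(-4*8 + j(-1)) = (91*sqrt(83))*(-4*8 - 1) = (91*sqrt(83))*(-32 - 1) = (91*sqrt(83))*(-33) = -3003*sqrt(83)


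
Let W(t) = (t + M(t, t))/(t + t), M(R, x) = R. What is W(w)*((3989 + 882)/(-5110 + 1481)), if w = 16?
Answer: -4871/3629 ≈ -1.3422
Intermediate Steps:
W(t) = 1 (W(t) = (t + t)/(t + t) = (2*t)/((2*t)) = (2*t)*(1/(2*t)) = 1)
W(w)*((3989 + 882)/(-5110 + 1481)) = 1*((3989 + 882)/(-5110 + 1481)) = 1*(4871/(-3629)) = 1*(4871*(-1/3629)) = 1*(-4871/3629) = -4871/3629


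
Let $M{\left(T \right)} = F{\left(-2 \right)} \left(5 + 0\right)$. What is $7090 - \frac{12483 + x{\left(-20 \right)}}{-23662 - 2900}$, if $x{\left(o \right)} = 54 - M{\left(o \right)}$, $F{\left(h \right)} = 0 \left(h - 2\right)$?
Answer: $\frac{62779039}{8854} \approx 7090.5$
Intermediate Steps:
$F{\left(h \right)} = 0$ ($F{\left(h \right)} = 0 \left(-2 + h\right) = 0$)
$M{\left(T \right)} = 0$ ($M{\left(T \right)} = 0 \left(5 + 0\right) = 0 \cdot 5 = 0$)
$x{\left(o \right)} = 54$ ($x{\left(o \right)} = 54 - 0 = 54 + 0 = 54$)
$7090 - \frac{12483 + x{\left(-20 \right)}}{-23662 - 2900} = 7090 - \frac{12483 + 54}{-23662 - 2900} = 7090 - \frac{12537}{-26562} = 7090 - 12537 \left(- \frac{1}{26562}\right) = 7090 - - \frac{4179}{8854} = 7090 + \frac{4179}{8854} = \frac{62779039}{8854}$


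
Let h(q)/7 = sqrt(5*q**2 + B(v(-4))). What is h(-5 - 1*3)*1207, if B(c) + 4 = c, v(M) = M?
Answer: 16898*sqrt(78) ≈ 1.4924e+5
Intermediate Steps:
B(c) = -4 + c
h(q) = 7*sqrt(-8 + 5*q**2) (h(q) = 7*sqrt(5*q**2 + (-4 - 4)) = 7*sqrt(5*q**2 - 8) = 7*sqrt(-8 + 5*q**2))
h(-5 - 1*3)*1207 = (7*sqrt(-8 + 5*(-5 - 1*3)**2))*1207 = (7*sqrt(-8 + 5*(-5 - 3)**2))*1207 = (7*sqrt(-8 + 5*(-8)**2))*1207 = (7*sqrt(-8 + 5*64))*1207 = (7*sqrt(-8 + 320))*1207 = (7*sqrt(312))*1207 = (7*(2*sqrt(78)))*1207 = (14*sqrt(78))*1207 = 16898*sqrt(78)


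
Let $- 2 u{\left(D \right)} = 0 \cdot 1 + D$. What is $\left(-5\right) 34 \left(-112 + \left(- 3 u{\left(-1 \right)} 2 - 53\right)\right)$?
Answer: $28560$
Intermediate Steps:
$u{\left(D \right)} = - \frac{D}{2}$ ($u{\left(D \right)} = - \frac{0 \cdot 1 + D}{2} = - \frac{0 + D}{2} = - \frac{D}{2}$)
$\left(-5\right) 34 \left(-112 + \left(- 3 u{\left(-1 \right)} 2 - 53\right)\right) = \left(-5\right) 34 \left(-112 - \left(53 - - 3 \left(\left(- \frac{1}{2}\right) \left(-1\right)\right) 2\right)\right) = - 170 \left(-112 - \left(53 - \left(-3\right) \frac{1}{2} \cdot 2\right)\right) = - 170 \left(-112 - 56\right) = \left(-170\right) \left(-168\right) = 28560$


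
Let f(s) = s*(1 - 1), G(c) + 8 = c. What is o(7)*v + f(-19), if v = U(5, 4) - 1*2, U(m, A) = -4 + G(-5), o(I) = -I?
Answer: 133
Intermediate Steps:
G(c) = -8 + c
f(s) = 0 (f(s) = s*0 = 0)
U(m, A) = -17 (U(m, A) = -4 + (-8 - 5) = -4 - 13 = -17)
v = -19 (v = -17 - 1*2 = -17 - 2 = -19)
o(7)*v + f(-19) = -1*7*(-19) + 0 = -7*(-19) + 0 = 133 + 0 = 133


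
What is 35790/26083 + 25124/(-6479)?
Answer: -38493262/15362887 ≈ -2.5056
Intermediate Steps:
35790/26083 + 25124/(-6479) = 35790*(1/26083) + 25124*(-1/6479) = 35790/26083 - 2284/589 = -38493262/15362887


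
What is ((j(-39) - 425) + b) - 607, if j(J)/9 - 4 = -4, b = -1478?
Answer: -2510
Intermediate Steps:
j(J) = 0 (j(J) = 36 + 9*(-4) = 36 - 36 = 0)
((j(-39) - 425) + b) - 607 = ((0 - 425) - 1478) - 607 = (-425 - 1478) - 607 = -1903 - 607 = -2510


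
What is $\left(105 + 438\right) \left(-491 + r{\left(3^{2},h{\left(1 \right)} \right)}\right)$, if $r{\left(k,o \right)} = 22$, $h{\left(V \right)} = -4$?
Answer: $-254667$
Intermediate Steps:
$\left(105 + 438\right) \left(-491 + r{\left(3^{2},h{\left(1 \right)} \right)}\right) = \left(105 + 438\right) \left(-491 + 22\right) = 543 \left(-469\right) = -254667$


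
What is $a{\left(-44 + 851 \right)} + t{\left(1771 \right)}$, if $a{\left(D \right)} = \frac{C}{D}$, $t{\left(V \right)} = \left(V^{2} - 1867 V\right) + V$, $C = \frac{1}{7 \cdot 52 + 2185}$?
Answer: $- \frac{346087199534}{2057043} \approx -1.6825 \cdot 10^{5}$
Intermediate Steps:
$C = \frac{1}{2549}$ ($C = \frac{1}{364 + 2185} = \frac{1}{2549} \approx 0.00039231$)
$t{\left(V \right)} = V^{2} - 1866 V$
$a{\left(D \right)} = \frac{1}{2549 D}$
$a{\left(-44 + 851 \right)} + t{\left(1771 \right)} = \frac{1}{2549 \left(-44 + 851\right)} + 1771 \left(-1866 + 1771\right) = \frac{1}{2549 \cdot 807} + 1771 \left(-95\right) = \frac{1}{2549} \cdot \frac{1}{807} - 168245 = \frac{1}{2057043} - 168245 = - \frac{346087199534}{2057043}$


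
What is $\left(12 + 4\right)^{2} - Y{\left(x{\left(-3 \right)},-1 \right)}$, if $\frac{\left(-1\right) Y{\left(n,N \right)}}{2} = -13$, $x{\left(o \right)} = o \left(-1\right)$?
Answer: $230$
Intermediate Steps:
$x{\left(o \right)} = - o$
$Y{\left(n,N \right)} = 26$ ($Y{\left(n,N \right)} = \left(-2\right) \left(-13\right) = 26$)
$\left(12 + 4\right)^{2} - Y{\left(x{\left(-3 \right)},-1 \right)} = \left(12 + 4\right)^{2} - 26 = 16^{2} - 26 = 256 - 26 = 230$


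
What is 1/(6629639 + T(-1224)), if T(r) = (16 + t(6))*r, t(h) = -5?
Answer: 1/6616175 ≈ 1.5114e-7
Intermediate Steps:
T(r) = 11*r (T(r) = (16 - 5)*r = 11*r)
1/(6629639 + T(-1224)) = 1/(6629639 + 11*(-1224)) = 1/(6629639 - 13464) = 1/6616175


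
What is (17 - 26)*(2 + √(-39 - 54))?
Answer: -18 - 9*I*√93 ≈ -18.0 - 86.793*I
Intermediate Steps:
(17 - 26)*(2 + √(-39 - 54)) = -9*(2 + √(-93)) = -9*(2 + I*√93) = -18 - 9*I*√93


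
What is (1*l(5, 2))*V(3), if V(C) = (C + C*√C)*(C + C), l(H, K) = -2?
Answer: -36 - 36*√3 ≈ -98.354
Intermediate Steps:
V(C) = 2*C*(C + C^(3/2)) (V(C) = (C + C^(3/2))*(2*C) = 2*C*(C + C^(3/2)))
(1*l(5, 2))*V(3) = (1*(-2))*(2*3² + 2*3^(5/2)) = -2*(2*9 + 2*(9*√3)) = -2*(18 + 18*√3) = -36 - 36*√3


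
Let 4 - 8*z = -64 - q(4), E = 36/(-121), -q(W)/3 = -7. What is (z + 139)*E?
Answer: -10809/242 ≈ -44.665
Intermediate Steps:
q(W) = 21 (q(W) = -3*(-7) = 21)
E = -36/121 (E = 36*(-1/121) = -36/121 ≈ -0.29752)
z = 89/8 (z = ½ - (-64 - 1*21)/8 = ½ - (-64 - 21)/8 = ½ - ⅛*(-85) = ½ + 85/8 = 89/8 ≈ 11.125)
(z + 139)*E = (89/8 + 139)*(-36/121) = (1201/8)*(-36/121) = -10809/242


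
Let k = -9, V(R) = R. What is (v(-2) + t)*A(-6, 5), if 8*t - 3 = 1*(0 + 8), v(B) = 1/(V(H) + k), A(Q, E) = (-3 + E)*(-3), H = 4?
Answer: -141/20 ≈ -7.0500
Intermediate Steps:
A(Q, E) = 9 - 3*E
v(B) = -1/5 (v(B) = 1/(4 - 9) = 1/(-5) = -1/5)
t = 11/8 (t = 3/8 + (1*(0 + 8))/8 = 3/8 + (1*8)/8 = 3/8 + (1/8)*8 = 3/8 + 1 = 11/8 ≈ 1.3750)
(v(-2) + t)*A(-6, 5) = (-1/5 + 11/8)*(9 - 3*5) = 47*(9 - 15)/40 = (47/40)*(-6) = -141/20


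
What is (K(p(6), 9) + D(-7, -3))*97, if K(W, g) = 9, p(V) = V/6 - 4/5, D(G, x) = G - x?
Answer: 485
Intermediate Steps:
p(V) = -4/5 + V/6 (p(V) = V*(1/6) - 4*1/5 = V/6 - 4/5 = -4/5 + V/6)
(K(p(6), 9) + D(-7, -3))*97 = (9 + (-7 - 1*(-3)))*97 = (9 + (-7 + 3))*97 = (9 - 4)*97 = 5*97 = 485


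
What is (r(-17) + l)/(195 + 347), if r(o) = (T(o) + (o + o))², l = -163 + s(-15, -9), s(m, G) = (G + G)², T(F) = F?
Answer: 1381/271 ≈ 5.0959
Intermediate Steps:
s(m, G) = 4*G² (s(m, G) = (2*G)² = 4*G²)
l = 161 (l = -163 + 4*(-9)² = -163 + 4*81 = -163 + 324 = 161)
r(o) = 9*o² (r(o) = (o + (o + o))² = (o + 2*o)² = (3*o)² = 9*o²)
(r(-17) + l)/(195 + 347) = (9*(-17)² + 161)/(195 + 347) = (9*289 + 161)/542 = (2601 + 161)*(1/542) = 2762*(1/542) = 1381/271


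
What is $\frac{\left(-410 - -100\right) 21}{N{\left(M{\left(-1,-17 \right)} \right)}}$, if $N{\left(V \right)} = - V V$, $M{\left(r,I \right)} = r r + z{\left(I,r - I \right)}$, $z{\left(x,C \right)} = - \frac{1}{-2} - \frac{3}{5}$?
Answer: $\frac{217000}{27} \approx 8037.0$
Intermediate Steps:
$z{\left(x,C \right)} = - \frac{1}{10}$ ($z{\left(x,C \right)} = \left(-1\right) \left(- \frac{1}{2}\right) - \frac{3}{5} = \frac{1}{2} - \frac{3}{5} = - \frac{1}{10}$)
$M{\left(r,I \right)} = - \frac{1}{10} + r^{2}$ ($M{\left(r,I \right)} = r r - \frac{1}{10} = r^{2} - \frac{1}{10} = - \frac{1}{10} + r^{2}$)
$N{\left(V \right)} = - V^{2}$
$\frac{\left(-410 - -100\right) 21}{N{\left(M{\left(-1,-17 \right)} \right)}} = \frac{\left(-410 - -100\right) 21}{\left(-1\right) \left(- \frac{1}{10} + \left(-1\right)^{2}\right)^{2}} = \frac{\left(-410 + 100\right) 21}{\left(-1\right) \left(- \frac{1}{10} + 1\right)^{2}} = \frac{\left(-310\right) 21}{\left(-1\right) \left(\frac{9}{10}\right)^{2}} = - \frac{6510}{\left(-1\right) \frac{81}{100}} = - \frac{6510}{- \frac{81}{100}} = \left(-6510\right) \left(- \frac{100}{81}\right) = \frac{217000}{27}$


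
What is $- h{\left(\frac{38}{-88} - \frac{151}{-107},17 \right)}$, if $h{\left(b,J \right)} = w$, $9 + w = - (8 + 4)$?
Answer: $21$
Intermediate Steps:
$w = -21$ ($w = -9 - \left(8 + 4\right) = -9 - 12 = -21$)
$h{\left(b,J \right)} = -21$
$- h{\left(\frac{38}{-88} - \frac{151}{-107},17 \right)} = \left(-1\right) \left(-21\right) = 21$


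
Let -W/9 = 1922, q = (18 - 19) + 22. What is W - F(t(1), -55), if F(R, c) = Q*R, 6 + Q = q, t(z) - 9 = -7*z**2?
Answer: -17328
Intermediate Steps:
t(z) = 9 - 7*z**2
q = 21 (q = -1 + 22 = 21)
W = -17298 (W = -9*1922 = -17298)
Q = 15 (Q = -6 + 21 = 15)
F(R, c) = 15*R
W - F(t(1), -55) = -17298 - 15*(9 - 7*1**2) = -17298 - 15*(9 - 7*1) = -17298 - 15*(9 - 7) = -17298 - 15*2 = -17298 - 1*30 = -17298 - 30 = -17328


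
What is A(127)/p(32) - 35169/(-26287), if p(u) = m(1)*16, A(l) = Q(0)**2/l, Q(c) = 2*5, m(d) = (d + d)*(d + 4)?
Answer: 35863139/26707592 ≈ 1.3428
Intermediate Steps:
m(d) = 2*d*(4 + d) (m(d) = (2*d)*(4 + d) = 2*d*(4 + d))
Q(c) = 10
A(l) = 100/l (A(l) = 10**2/l = 100/l)
p(u) = 160 (p(u) = (2*1*(4 + 1))*16 = (2*1*5)*16 = 10*16 = 160)
A(127)/p(32) - 35169/(-26287) = (100/127)/160 - 35169/(-26287) = (100*(1/127))*(1/160) - 35169*(-1/26287) = (100/127)*(1/160) + 35169/26287 = 5/1016 + 35169/26287 = 35863139/26707592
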